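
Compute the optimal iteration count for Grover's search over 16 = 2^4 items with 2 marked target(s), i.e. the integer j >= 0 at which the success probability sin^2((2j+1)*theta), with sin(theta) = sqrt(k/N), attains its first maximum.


After j Grover iterations the success probability is P(j) = sin^2((2j+1)*theta), where sin(theta) = sqrt(k/N).
N = 2^4 = 16, k = 2
sin(theta) = sqrt(k/N) = 0.3535533906
theta = arcsin(sqrt(k/N)) = 0.3613671239 rad
P(j) reaches its first maximum when (2j+1)*theta is as close as possible to pi/2, i.e. j = round(pi/(4*theta) - 1/2).
pi/(4*theta) - 1/2 = 1.6734
(For comparison, the common estimate pi/4 * sqrt(N/k) = 2.2214; the exact maximiser is used here.)
Optimal iterations = 2

2


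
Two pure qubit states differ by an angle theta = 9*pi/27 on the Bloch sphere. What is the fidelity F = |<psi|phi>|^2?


For states separated by angle theta on Bloch sphere:
F = cos^2(theta/2)
theta = 9*pi/27 = 1.0472
theta/2 = 0.5236
cos(theta/2) = 0.8660
F = 0.7500

0.7500


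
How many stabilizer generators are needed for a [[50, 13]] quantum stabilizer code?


For an [[n,k]] stabilizer code:
Number of stabilizer generators = n - k
= 50 - 13
= 37

37


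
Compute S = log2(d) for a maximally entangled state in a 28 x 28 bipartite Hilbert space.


For a maximally entangled state in d x d:
S = log2(d) = log2(28)
= 4.8074

4.8074


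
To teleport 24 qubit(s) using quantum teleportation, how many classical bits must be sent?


Quantum teleportation requires 2 classical bits per qubit teleported.
24 qubit(s) -> 2 * 24 = 48 classical bits

48


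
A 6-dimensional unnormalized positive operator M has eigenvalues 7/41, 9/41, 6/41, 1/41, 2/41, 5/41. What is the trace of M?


tr(M) = sum of eigenvalues
= 7/41 + 9/41 + 6/41 + 1/41 + 2/41 + 5/41
= 30/41
= 0.7317

0.7317


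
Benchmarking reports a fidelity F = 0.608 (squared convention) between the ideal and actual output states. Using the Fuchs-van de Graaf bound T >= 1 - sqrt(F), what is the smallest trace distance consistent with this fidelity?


Fuchs-van de Graaf (squared-fidelity convention): 1 - sqrt(F) <= T <= sqrt(1 - F).
Lower bound: T >= 1 - sqrt(F)
sqrt(F) = sqrt(0.608) = 0.7797
T >= 1 - 0.7797
T >= 0.2203

0.2203


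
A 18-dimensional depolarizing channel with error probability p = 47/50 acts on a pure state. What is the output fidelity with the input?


F = (1-p) + p/d
= (1 - 0.9400) + 0.9400/18
= 0.0600 + 0.0522
= 0.1122

0.1122


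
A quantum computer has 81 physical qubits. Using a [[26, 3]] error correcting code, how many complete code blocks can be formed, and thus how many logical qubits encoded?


Each code block uses 26 physical qubits for 3 logical qubit(s).
Number of complete blocks = floor(81 / 26) = 3
Logical qubits = 3 * 3
= 9

9


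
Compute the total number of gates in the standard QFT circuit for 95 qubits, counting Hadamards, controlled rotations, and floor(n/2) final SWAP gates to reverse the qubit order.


Hadamard gates: 95
Controlled rotations: n*(n-1)/2 = 95*94/2 = 4465
SWAP gates: floor(n/2) = floor(95/2) = 47
Total = 95 + 4465 + 47
= 4607

4607


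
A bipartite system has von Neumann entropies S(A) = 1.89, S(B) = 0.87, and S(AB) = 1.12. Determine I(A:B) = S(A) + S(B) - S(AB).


I(A:B) = S(A) + S(B) - S(AB)
= 1.89 + 0.87 - 1.12
= 1.6400

1.6400


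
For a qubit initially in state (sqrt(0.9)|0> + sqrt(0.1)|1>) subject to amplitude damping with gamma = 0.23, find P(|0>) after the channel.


For amplitude damping with parameter gamma on state sqrt(a)|0> + sqrt(b)|1>:
alpha^2 = 0.9, beta^2 = 0.1
P(|0>) = alpha^2 + gamma * beta^2
= 0.9 + 0.23 * 0.1
= 0.9 + 0.0230
= 0.9230

0.9230


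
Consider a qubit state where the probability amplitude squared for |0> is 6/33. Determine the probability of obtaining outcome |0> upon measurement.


|alpha|^2 = 6/33 = 0.1818
|beta|^2 = 1 - 6/33 = 27/33 = 0.8182
P(|0>) = |alpha|^2 = 0.1818

0.1818


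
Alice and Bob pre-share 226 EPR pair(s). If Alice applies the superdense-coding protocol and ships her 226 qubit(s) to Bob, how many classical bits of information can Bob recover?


Superdense coding allows 2 classical bits per shared entangled pair.
226 pair(s) -> 2 * 226 = 452 classical bits

452


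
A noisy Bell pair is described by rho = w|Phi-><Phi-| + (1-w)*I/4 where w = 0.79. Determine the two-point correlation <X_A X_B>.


|Phi-> = (|00> - |11>)/sqrt(2)
For the pure Bell state, <X_A X_B> = -1 (Bell-state Pauli correlator).
The maximally-mixed part I/4 has tr(I/4 * P tensor P) = 0 for any traceless Pauli P.
So <X_A X_B>_rho = w * (-1) + (1 - w) * 0
= 0.79 * (-1)
= -0.7900

-0.7900


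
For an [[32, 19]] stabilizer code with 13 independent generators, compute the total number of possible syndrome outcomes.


Each stabilizer generator gives a binary (+1 or -1) measurement outcome.
With 13 independent generators:
Total syndromes = 2^13
= 8192

8192


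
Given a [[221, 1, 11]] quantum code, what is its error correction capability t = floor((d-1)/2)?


Code parameters: [[221, 1, 11]], distance d = 11.
Number of correctable errors = floor((d-1)/2)
= floor((11 - 1)/2)
= floor(10/2)
= 5

5


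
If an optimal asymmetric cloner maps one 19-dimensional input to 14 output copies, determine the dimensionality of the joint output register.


Output space = H^(tensor 14) where dim(H) = 19
dim = 19^14
= 361 (after 2 factors)
= 6859 (after 3 factors)
= 130321 (after 4 factors)
= 2476099 (after 5 factors)
= 47045881 (after 6 factors)
= 893871739 (after 7 factors)
= 16983563041 (after 8 factors)
= 322687697779 (after 9 factors)
= 6131066257801 (after 10 factors)
= 116490258898219 (after 11 factors)
= 2213314919066161 (after 12 factors)
= 42052983462257059 (after 13 factors)
= 799006685782884121 (after 14 factors)
= 799006685782884121

799006685782884121


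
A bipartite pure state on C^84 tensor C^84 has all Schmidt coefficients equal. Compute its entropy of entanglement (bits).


For a maximally entangled state in d x d:
S = log2(d) = log2(84)
= 6.3923

6.3923


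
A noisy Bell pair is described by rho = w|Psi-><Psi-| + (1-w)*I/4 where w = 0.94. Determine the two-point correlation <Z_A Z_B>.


|Psi-> = (|01> - |10>)/sqrt(2)
For the pure Bell state, <Z_A Z_B> = -1 (Bell-state Pauli correlator).
The maximally-mixed part I/4 has tr(I/4 * P tensor P) = 0 for any traceless Pauli P.
So <Z_A Z_B>_rho = w * (-1) + (1 - w) * 0
= 0.94 * (-1)
= -0.9400

-0.9400


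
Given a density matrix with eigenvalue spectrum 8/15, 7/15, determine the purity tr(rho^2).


tr(rho^2) = sum of eigenvalues squared
= (8/15)^2 + (7/15)^2
= (64 + 49) / 225
= 113/225
= 0.5022

0.5022


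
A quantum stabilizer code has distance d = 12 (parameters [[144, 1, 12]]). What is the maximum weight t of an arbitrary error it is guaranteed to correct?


Code parameters: [[144, 1, 12]], distance d = 12.
Number of correctable errors = floor((d-1)/2)
= floor((12 - 1)/2)
= floor(11/2)
= 5

5


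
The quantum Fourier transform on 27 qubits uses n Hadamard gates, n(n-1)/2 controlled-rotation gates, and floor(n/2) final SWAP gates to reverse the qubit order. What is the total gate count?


Hadamard gates: 27
Controlled rotations: n*(n-1)/2 = 27*26/2 = 351
SWAP gates: floor(n/2) = floor(27/2) = 13
Total = 27 + 351 + 13
= 391

391


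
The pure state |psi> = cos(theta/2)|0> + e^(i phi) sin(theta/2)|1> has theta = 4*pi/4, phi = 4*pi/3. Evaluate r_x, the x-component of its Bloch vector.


theta = 3.1416, phi = 4.1888
r_x = sin(theta)*cos(phi) = 0.0000 * -0.5000
r_x = 0.0000

0.0000


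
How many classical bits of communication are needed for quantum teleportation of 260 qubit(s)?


Quantum teleportation requires 2 classical bits per qubit teleported.
260 qubit(s) -> 2 * 260 = 520 classical bits

520


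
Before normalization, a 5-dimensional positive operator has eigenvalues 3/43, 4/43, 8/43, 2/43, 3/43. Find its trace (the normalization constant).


tr(M) = sum of eigenvalues
= 3/43 + 4/43 + 8/43 + 2/43 + 3/43
= 20/43
= 0.4651

0.4651


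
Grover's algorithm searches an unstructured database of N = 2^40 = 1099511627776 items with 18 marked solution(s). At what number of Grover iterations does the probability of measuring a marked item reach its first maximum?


After j Grover iterations the success probability is P(j) = sin^2((2j+1)*theta), where sin(theta) = sqrt(k/N).
N = 2^40 = 1099511627776, k = 18
sin(theta) = sqrt(k/N) = 4.046097457e-06
theta = arcsin(sqrt(k/N)) = 4.046097457e-06 rad
P(j) reaches its first maximum when (2j+1)*theta is as close as possible to pi/2, i.e. j = round(pi/(4*theta) - 1/2).
pi/(4*theta) - 1/2 = 194112.0175
(For comparison, the common estimate pi/4 * sqrt(N/k) = 194112.5175; the exact maximiser is used here.)
Optimal iterations = 194112

194112


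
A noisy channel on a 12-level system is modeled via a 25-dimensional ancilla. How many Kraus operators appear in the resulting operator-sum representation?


Tracing out the environment in an orthonormal basis {|i>_E} gives Kraus operators K_i = <i|_E U |0>_E.
Number of Kraus operators = dim(H_env) = d_env
= 25

25


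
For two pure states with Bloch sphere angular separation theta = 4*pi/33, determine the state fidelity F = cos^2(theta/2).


For states separated by angle theta on Bloch sphere:
F = cos^2(theta/2)
theta = 4*pi/33 = 0.3808
theta/2 = 0.1904
cos(theta/2) = 0.9819
F = 0.9642

0.9642


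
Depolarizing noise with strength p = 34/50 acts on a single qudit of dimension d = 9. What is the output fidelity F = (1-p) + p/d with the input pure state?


F = (1-p) + p/d
= (1 - 0.6800) + 0.6800/9
= 0.3200 + 0.0756
= 0.3956

0.3956


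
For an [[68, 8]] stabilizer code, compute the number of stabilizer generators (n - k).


For an [[n,k]] stabilizer code:
Number of stabilizer generators = n - k
= 68 - 8
= 60

60


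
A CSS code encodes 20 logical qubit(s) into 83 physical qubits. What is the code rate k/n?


Code rate R = k/n
= 20/83
= 0.2410

0.2410


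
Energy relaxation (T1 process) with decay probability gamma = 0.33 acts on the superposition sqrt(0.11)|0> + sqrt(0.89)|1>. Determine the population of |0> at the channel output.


For amplitude damping with parameter gamma on state sqrt(a)|0> + sqrt(b)|1>:
alpha^2 = 0.11, beta^2 = 0.89
P(|0>) = alpha^2 + gamma * beta^2
= 0.11 + 0.33 * 0.89
= 0.11 + 0.2937
= 0.4037

0.4037


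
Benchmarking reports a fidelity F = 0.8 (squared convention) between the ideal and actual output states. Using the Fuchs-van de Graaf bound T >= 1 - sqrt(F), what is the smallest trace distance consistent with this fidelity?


Fuchs-van de Graaf (squared-fidelity convention): 1 - sqrt(F) <= T <= sqrt(1 - F).
Lower bound: T >= 1 - sqrt(F)
sqrt(F) = sqrt(0.8) = 0.8944
T >= 1 - 0.8944
T >= 0.1056

0.1056


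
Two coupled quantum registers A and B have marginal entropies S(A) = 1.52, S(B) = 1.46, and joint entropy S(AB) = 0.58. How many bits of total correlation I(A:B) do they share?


I(A:B) = S(A) + S(B) - S(AB)
= 1.52 + 1.46 - 0.58
= 2.4000

2.4000


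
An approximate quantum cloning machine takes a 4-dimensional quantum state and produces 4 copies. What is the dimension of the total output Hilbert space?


Output space = H^(tensor 4) where dim(H) = 4
dim = 4^4
= 16 (after 2 factors)
= 64 (after 3 factors)
= 256 (after 4 factors)
= 256

256


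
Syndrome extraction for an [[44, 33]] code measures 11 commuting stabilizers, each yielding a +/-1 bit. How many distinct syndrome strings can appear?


Each stabilizer generator gives a binary (+1 or -1) measurement outcome.
With 11 independent generators:
Total syndromes = 2^11
= 2048

2048


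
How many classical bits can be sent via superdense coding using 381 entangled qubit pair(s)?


Superdense coding allows 2 classical bits per shared entangled pair.
381 pair(s) -> 2 * 381 = 762 classical bits

762


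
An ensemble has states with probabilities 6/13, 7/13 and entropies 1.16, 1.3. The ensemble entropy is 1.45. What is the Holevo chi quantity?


chi = S(rho) - sum_i p_i * S(rho_i)
Weighted entropy = 6/13 * 1.16 + 7/13 * 1.3
= 1.2354
chi = 1.45 - 1.2354
= 0.2146

0.2146


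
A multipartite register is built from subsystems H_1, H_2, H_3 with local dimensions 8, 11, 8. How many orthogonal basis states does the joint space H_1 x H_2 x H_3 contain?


dim(H_1 x H_2 x H_3) = 8 * 11 * 8
= 88 * 8
= 704

704


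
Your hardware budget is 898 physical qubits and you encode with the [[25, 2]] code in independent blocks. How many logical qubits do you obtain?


Each code block uses 25 physical qubits for 2 logical qubit(s).
Number of complete blocks = floor(898 / 25) = 35
Logical qubits = 35 * 2
= 70

70


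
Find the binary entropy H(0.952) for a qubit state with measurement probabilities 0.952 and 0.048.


S = -p*log2(p) - (1-p)*log2(1-p)
p = 0.9520, 1-p = 0.0480
= -0.9520 * log2(0.9520) - 0.0480 * log2(0.0480)
= -(-0.0676) - (-0.2103)
= 0.2778

0.2778


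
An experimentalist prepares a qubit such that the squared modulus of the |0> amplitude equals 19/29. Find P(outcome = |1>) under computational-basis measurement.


|alpha|^2 = 19/29 = 0.6552
|beta|^2 = 1 - 19/29 = 10/29 = 0.3448
P(|1>) = |beta|^2 = 0.3448

0.3448


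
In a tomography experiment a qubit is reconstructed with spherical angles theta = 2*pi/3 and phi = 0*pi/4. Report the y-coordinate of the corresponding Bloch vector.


theta = 2.0944, phi = 0.0000
r_y = sin(theta)*sin(phi) = 0.8660 * 0.0000
r_y = 0.0000

0.0000


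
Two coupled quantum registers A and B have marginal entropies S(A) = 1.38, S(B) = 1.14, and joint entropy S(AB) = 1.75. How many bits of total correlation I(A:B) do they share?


I(A:B) = S(A) + S(B) - S(AB)
= 1.38 + 1.14 - 1.75
= 0.7700

0.7700


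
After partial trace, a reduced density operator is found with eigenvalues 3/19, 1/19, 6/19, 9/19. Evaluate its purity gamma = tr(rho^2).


tr(rho^2) = sum of eigenvalues squared
= (3/19)^2 + (1/19)^2 + (6/19)^2 + (9/19)^2
= (9 + 1 + 36 + 81) / 361
= 127/361
= 0.3518

0.3518


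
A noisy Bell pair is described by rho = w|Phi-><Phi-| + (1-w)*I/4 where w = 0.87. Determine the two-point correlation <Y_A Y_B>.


|Phi-> = (|00> - |11>)/sqrt(2)
For the pure Bell state, <Y_A Y_B> = +1 (Bell-state Pauli correlator).
The maximally-mixed part I/4 has tr(I/4 * P tensor P) = 0 for any traceless Pauli P.
So <Y_A Y_B>_rho = w * (+1) + (1 - w) * 0
= 0.87 * (+1)
= 0.8700

0.8700


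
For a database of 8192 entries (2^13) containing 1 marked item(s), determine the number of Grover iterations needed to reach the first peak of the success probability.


After j Grover iterations the success probability is P(j) = sin^2((2j+1)*theta), where sin(theta) = sqrt(k/N).
N = 2^13 = 8192, k = 1
sin(theta) = sqrt(k/N) = 0.01104854346
theta = arcsin(sqrt(k/N)) = 0.01104876825 rad
P(j) reaches its first maximum when (2j+1)*theta is as close as possible to pi/2, i.e. j = round(pi/(4*theta) - 1/2).
pi/(4*theta) - 1/2 = 70.5847
(For comparison, the common estimate pi/4 * sqrt(N/k) = 71.0861; the exact maximiser is used here.)
Optimal iterations = 71

71


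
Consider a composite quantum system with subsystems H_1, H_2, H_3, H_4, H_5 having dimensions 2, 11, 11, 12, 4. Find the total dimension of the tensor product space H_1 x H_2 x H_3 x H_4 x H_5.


dim(H_1 x H_2 x H_3 x H_4 x H_5) = 2 * 11 * 11 * 12 * 4
= 22 * 11 * 12 * 4
= 242 * 12 * 4
= 2904 * 4
= 11616

11616


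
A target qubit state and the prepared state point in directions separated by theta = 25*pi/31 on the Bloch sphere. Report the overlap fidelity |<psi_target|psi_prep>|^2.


For states separated by angle theta on Bloch sphere:
F = cos^2(theta/2)
theta = 25*pi/31 = 2.5335
theta/2 = 1.2668
cos(theta/2) = 0.2994
F = 0.0896

0.0896


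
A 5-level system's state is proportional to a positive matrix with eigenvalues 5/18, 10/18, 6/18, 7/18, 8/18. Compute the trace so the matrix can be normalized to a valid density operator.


tr(M) = sum of eigenvalues
= 5/18 + 10/18 + 6/18 + 7/18 + 8/18
= 36/18
= 2.0000

2.0000


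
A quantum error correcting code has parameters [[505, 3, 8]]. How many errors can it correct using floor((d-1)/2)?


Code parameters: [[505, 3, 8]], distance d = 8.
Number of correctable errors = floor((d-1)/2)
= floor((8 - 1)/2)
= floor(7/2)
= 3

3


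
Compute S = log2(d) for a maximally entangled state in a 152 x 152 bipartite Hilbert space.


For a maximally entangled state in d x d:
S = log2(d) = log2(152)
= 7.2479

7.2479


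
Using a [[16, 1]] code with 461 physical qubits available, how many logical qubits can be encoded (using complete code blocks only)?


Each code block uses 16 physical qubits for 1 logical qubit(s).
Number of complete blocks = floor(461 / 16) = 28
Logical qubits = 28 * 1
= 28

28


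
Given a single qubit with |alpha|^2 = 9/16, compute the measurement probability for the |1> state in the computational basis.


|alpha|^2 = 9/16 = 0.5625
|beta|^2 = 1 - 9/16 = 7/16 = 0.4375
P(|1>) = |beta|^2 = 0.4375

0.4375


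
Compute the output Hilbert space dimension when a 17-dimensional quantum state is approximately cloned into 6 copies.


Output space = H^(tensor 6) where dim(H) = 17
dim = 17^6
= 289 (after 2 factors)
= 4913 (after 3 factors)
= 83521 (after 4 factors)
= 1419857 (after 5 factors)
= 24137569 (after 6 factors)
= 24137569

24137569


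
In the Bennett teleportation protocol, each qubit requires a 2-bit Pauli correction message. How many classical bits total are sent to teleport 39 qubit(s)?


Quantum teleportation requires 2 classical bits per qubit teleported.
39 qubit(s) -> 2 * 39 = 78 classical bits

78


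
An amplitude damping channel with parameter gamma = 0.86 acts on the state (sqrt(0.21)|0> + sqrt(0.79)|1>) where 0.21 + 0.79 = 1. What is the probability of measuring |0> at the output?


For amplitude damping with parameter gamma on state sqrt(a)|0> + sqrt(b)|1>:
alpha^2 = 0.21, beta^2 = 0.79
P(|0>) = alpha^2 + gamma * beta^2
= 0.21 + 0.86 * 0.79
= 0.21 + 0.6794
= 0.8894

0.8894


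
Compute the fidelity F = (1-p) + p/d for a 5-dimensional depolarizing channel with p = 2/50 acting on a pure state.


F = (1-p) + p/d
= (1 - 0.0400) + 0.0400/5
= 0.9600 + 0.0080
= 0.9680

0.9680


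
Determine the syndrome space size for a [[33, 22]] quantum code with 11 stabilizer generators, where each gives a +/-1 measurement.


Each stabilizer generator gives a binary (+1 or -1) measurement outcome.
With 11 independent generators:
Total syndromes = 2^11
= 2048

2048


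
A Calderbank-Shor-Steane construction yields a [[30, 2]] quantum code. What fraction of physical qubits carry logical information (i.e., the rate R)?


Code rate R = k/n
= 2/30
= 0.0667

0.0667


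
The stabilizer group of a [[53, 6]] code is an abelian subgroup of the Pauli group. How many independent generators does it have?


For an [[n,k]] stabilizer code:
Number of stabilizer generators = n - k
= 53 - 6
= 47

47


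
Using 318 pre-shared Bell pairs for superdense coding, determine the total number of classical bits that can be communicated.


Superdense coding allows 2 classical bits per shared entangled pair.
318 pair(s) -> 2 * 318 = 636 classical bits

636


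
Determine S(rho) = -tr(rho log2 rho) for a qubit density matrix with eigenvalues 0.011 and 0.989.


S = -p*log2(p) - (1-p)*log2(1-p)
p = 0.0110, 1-p = 0.9890
= -0.0110 * log2(0.0110) - 0.9890 * log2(0.9890)
= -(-0.0716) - (-0.0158)
= 0.0874

0.0874


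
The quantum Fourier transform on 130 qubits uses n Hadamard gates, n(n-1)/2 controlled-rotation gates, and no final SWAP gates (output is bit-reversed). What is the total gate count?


Hadamard gates: 130
Controlled rotations: n*(n-1)/2 = 130*129/2 = 8385
SWAP gates: 0 (omitted)
Total = 130 + 8385
= 8515

8515


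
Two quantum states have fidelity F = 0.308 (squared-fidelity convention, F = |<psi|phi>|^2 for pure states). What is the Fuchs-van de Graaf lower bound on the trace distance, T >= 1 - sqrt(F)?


Fuchs-van de Graaf (squared-fidelity convention): 1 - sqrt(F) <= T <= sqrt(1 - F).
Lower bound: T >= 1 - sqrt(F)
sqrt(F) = sqrt(0.308) = 0.5550
T >= 1 - 0.5550
T >= 0.4450

0.4450


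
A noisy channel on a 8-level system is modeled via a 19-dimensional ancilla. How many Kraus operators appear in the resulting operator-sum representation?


Tracing out the environment in an orthonormal basis {|i>_E} gives Kraus operators K_i = <i|_E U |0>_E.
Number of Kraus operators = dim(H_env) = d_env
= 19

19


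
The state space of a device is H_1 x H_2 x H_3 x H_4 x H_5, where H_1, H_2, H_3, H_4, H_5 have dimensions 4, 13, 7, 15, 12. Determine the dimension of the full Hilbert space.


dim(H_1 x H_2 x H_3 x H_4 x H_5) = 4 * 13 * 7 * 15 * 12
= 52 * 7 * 15 * 12
= 364 * 15 * 12
= 5460 * 12
= 65520

65520


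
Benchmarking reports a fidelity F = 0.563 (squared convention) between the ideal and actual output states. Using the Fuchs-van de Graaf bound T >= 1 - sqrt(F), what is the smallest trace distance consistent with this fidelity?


Fuchs-van de Graaf (squared-fidelity convention): 1 - sqrt(F) <= T <= sqrt(1 - F).
Lower bound: T >= 1 - sqrt(F)
sqrt(F) = sqrt(0.563) = 0.7503
T >= 1 - 0.7503
T >= 0.2497

0.2497


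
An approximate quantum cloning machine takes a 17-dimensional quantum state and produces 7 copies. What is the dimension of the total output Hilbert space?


Output space = H^(tensor 7) where dim(H) = 17
dim = 17^7
= 289 (after 2 factors)
= 4913 (after 3 factors)
= 83521 (after 4 factors)
= 1419857 (after 5 factors)
= 24137569 (after 6 factors)
= 410338673 (after 7 factors)
= 410338673

410338673


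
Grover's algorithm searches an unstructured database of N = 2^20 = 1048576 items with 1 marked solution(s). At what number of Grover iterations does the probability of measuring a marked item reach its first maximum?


After j Grover iterations the success probability is P(j) = sin^2((2j+1)*theta), where sin(theta) = sqrt(k/N).
N = 2^20 = 1048576, k = 1
sin(theta) = sqrt(k/N) = 0.0009765625
theta = arcsin(sqrt(k/N)) = 0.0009765626552 rad
P(j) reaches its first maximum when (2j+1)*theta is as close as possible to pi/2, i.e. j = round(pi/(4*theta) - 1/2).
pi/(4*theta) - 1/2 = 803.7476
(For comparison, the common estimate pi/4 * sqrt(N/k) = 804.2477; the exact maximiser is used here.)
Optimal iterations = 804

804


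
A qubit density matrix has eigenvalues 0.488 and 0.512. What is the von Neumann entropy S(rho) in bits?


S = -p*log2(p) - (1-p)*log2(1-p)
p = 0.4880, 1-p = 0.5120
= -0.4880 * log2(0.4880) - 0.5120 * log2(0.5120)
= -(-0.5051) - (-0.4945)
= 0.9996

0.9996


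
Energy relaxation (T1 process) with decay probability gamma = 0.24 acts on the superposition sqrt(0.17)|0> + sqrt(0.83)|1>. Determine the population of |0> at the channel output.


For amplitude damping with parameter gamma on state sqrt(a)|0> + sqrt(b)|1>:
alpha^2 = 0.17, beta^2 = 0.83
P(|0>) = alpha^2 + gamma * beta^2
= 0.17 + 0.24 * 0.83
= 0.17 + 0.1992
= 0.3692

0.3692


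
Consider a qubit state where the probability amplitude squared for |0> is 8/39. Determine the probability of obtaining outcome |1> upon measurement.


|alpha|^2 = 8/39 = 0.2051
|beta|^2 = 1 - 8/39 = 31/39 = 0.7949
P(|1>) = |beta|^2 = 0.7949

0.7949


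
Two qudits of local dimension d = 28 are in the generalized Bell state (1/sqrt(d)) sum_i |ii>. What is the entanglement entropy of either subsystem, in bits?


For a maximally entangled state in d x d:
S = log2(d) = log2(28)
= 4.8074

4.8074


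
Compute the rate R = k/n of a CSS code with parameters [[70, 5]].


Code rate R = k/n
= 5/70
= 0.0714

0.0714


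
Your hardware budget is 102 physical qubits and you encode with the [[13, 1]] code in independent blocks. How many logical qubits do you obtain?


Each code block uses 13 physical qubits for 1 logical qubit(s).
Number of complete blocks = floor(102 / 13) = 7
Logical qubits = 7 * 1
= 7

7


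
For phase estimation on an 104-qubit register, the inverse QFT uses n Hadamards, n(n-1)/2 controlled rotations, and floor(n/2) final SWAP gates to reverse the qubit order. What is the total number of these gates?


Hadamard gates: 104
Controlled rotations: n*(n-1)/2 = 104*103/2 = 5356
SWAP gates: floor(n/2) = floor(104/2) = 52
Total = 104 + 5356 + 52
= 5512

5512


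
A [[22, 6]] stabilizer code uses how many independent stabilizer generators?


For an [[n,k]] stabilizer code:
Number of stabilizer generators = n - k
= 22 - 6
= 16

16


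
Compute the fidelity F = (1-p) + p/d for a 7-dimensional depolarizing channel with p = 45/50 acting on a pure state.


F = (1-p) + p/d
= (1 - 0.9000) + 0.9000/7
= 0.1000 + 0.1286
= 0.2286

0.2286


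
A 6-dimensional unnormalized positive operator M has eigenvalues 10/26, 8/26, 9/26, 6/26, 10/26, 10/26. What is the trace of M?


tr(M) = sum of eigenvalues
= 10/26 + 8/26 + 9/26 + 6/26 + 10/26 + 10/26
= 53/26
= 2.0385

2.0385


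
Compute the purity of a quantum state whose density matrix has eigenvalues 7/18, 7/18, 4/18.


tr(rho^2) = sum of eigenvalues squared
= (7/18)^2 + (7/18)^2 + (4/18)^2
= (49 + 49 + 16) / 324
= 114/324
= 0.3519

0.3519


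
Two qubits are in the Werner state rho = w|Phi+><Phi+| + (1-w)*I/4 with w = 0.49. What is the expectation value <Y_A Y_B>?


|Phi+> = (|00> + |11>)/sqrt(2)
For the pure Bell state, <Y_A Y_B> = -1 (Bell-state Pauli correlator).
The maximally-mixed part I/4 has tr(I/4 * P tensor P) = 0 for any traceless Pauli P.
So <Y_A Y_B>_rho = w * (-1) + (1 - w) * 0
= 0.49 * (-1)
= -0.4900

-0.4900


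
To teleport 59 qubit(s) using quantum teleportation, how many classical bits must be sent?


Quantum teleportation requires 2 classical bits per qubit teleported.
59 qubit(s) -> 2 * 59 = 118 classical bits

118


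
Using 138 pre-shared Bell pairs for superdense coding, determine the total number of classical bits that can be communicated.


Superdense coding allows 2 classical bits per shared entangled pair.
138 pair(s) -> 2 * 138 = 276 classical bits

276


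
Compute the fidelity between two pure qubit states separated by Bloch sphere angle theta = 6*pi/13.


For states separated by angle theta on Bloch sphere:
F = cos^2(theta/2)
theta = 6*pi/13 = 1.4500
theta/2 = 0.7250
cos(theta/2) = 0.7485
F = 0.5603

0.5603


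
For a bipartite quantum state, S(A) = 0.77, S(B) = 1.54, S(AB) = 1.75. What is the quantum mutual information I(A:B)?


I(A:B) = S(A) + S(B) - S(AB)
= 0.77 + 1.54 - 1.75
= 0.5600

0.5600


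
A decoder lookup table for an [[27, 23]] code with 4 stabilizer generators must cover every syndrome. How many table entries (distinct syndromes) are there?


Each stabilizer generator gives a binary (+1 or -1) measurement outcome.
With 4 independent generators:
Total syndromes = 2^4
= 16

16


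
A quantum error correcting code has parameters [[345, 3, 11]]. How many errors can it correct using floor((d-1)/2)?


Code parameters: [[345, 3, 11]], distance d = 11.
Number of correctable errors = floor((d-1)/2)
= floor((11 - 1)/2)
= floor(10/2)
= 5

5


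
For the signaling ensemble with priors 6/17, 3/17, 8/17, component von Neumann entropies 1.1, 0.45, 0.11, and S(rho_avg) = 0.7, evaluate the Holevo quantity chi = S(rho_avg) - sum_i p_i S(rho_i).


chi = S(rho) - sum_i p_i * S(rho_i)
Weighted entropy = 6/17 * 1.1 + 3/17 * 0.45 + 8/17 * 0.11
= 0.5194
chi = 0.7 - 0.5194
= 0.1806

0.1806


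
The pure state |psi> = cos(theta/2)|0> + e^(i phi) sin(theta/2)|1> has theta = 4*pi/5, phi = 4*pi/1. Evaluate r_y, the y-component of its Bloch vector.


theta = 2.5133, phi = 12.5664
r_y = sin(theta)*sin(phi) = 0.5878 * 0.0000
r_y = 0.0000

0.0000


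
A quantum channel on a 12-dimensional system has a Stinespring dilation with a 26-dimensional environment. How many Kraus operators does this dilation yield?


Tracing out the environment in an orthonormal basis {|i>_E} gives Kraus operators K_i = <i|_E U |0>_E.
Number of Kraus operators = dim(H_env) = d_env
= 26

26


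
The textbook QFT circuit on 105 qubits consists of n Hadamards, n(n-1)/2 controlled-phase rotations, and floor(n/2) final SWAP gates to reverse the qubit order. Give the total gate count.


Hadamard gates: 105
Controlled rotations: n*(n-1)/2 = 105*104/2 = 5460
SWAP gates: floor(n/2) = floor(105/2) = 52
Total = 105 + 5460 + 52
= 5617

5617


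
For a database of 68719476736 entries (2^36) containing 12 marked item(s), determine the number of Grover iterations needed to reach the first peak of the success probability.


After j Grover iterations the success probability is P(j) = sin^2((2j+1)*theta), where sin(theta) = sqrt(k/N).
N = 2^36 = 68719476736, k = 12
sin(theta) = sqrt(k/N) = 1.321449896e-05
theta = arcsin(sqrt(k/N)) = 1.321449896e-05 rad
P(j) reaches its first maximum when (2j+1)*theta is as close as possible to pi/2, i.e. j = round(pi/(4*theta) - 1/2).
pi/(4*theta) - 1/2 = 59434.0776
(For comparison, the common estimate pi/4 * sqrt(N/k) = 59434.5776; the exact maximiser is used here.)
Optimal iterations = 59434

59434


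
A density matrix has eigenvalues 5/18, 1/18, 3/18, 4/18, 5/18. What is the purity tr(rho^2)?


tr(rho^2) = sum of eigenvalues squared
= (5/18)^2 + (1/18)^2 + (3/18)^2 + (4/18)^2 + (5/18)^2
= (25 + 1 + 9 + 16 + 25) / 324
= 76/324
= 0.2346

0.2346


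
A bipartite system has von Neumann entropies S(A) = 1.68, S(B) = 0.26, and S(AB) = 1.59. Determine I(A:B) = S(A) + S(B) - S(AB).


I(A:B) = S(A) + S(B) - S(AB)
= 1.68 + 0.26 - 1.59
= 0.3500

0.3500


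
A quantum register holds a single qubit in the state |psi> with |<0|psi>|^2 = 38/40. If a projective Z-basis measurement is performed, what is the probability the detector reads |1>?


|alpha|^2 = 38/40 = 0.9500
|beta|^2 = 1 - 38/40 = 2/40 = 0.0500
P(|1>) = |beta|^2 = 0.0500

0.0500


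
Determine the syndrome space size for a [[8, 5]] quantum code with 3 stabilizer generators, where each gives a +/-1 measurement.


Each stabilizer generator gives a binary (+1 or -1) measurement outcome.
With 3 independent generators:
Total syndromes = 2^3
= 8

8


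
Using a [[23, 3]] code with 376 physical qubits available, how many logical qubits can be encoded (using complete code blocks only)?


Each code block uses 23 physical qubits for 3 logical qubit(s).
Number of complete blocks = floor(376 / 23) = 16
Logical qubits = 16 * 3
= 48

48


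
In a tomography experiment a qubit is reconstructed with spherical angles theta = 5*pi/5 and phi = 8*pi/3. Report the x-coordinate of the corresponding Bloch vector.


theta = 3.1416, phi = 8.3776
r_x = sin(theta)*cos(phi) = 0.0000 * -0.5000
r_x = 0.0000

0.0000


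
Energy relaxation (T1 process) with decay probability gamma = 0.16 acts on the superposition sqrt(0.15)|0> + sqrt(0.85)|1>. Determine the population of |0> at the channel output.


For amplitude damping with parameter gamma on state sqrt(a)|0> + sqrt(b)|1>:
alpha^2 = 0.15, beta^2 = 0.85
P(|0>) = alpha^2 + gamma * beta^2
= 0.15 + 0.16 * 0.85
= 0.15 + 0.1360
= 0.2860

0.2860


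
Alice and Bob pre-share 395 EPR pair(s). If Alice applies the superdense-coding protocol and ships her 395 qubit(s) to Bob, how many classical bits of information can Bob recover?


Superdense coding allows 2 classical bits per shared entangled pair.
395 pair(s) -> 2 * 395 = 790 classical bits

790


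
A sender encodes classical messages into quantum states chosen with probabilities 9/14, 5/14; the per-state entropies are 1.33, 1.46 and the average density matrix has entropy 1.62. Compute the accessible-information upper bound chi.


chi = S(rho) - sum_i p_i * S(rho_i)
Weighted entropy = 9/14 * 1.33 + 5/14 * 1.46
= 1.3764
chi = 1.62 - 1.3764
= 0.2436

0.2436


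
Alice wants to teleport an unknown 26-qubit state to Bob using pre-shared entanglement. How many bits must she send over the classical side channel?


Quantum teleportation requires 2 classical bits per qubit teleported.
26 qubit(s) -> 2 * 26 = 52 classical bits

52


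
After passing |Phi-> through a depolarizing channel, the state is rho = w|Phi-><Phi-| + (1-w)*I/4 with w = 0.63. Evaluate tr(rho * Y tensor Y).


|Phi-> = (|00> - |11>)/sqrt(2)
For the pure Bell state, <Y_A Y_B> = +1 (Bell-state Pauli correlator).
The maximally-mixed part I/4 has tr(I/4 * P tensor P) = 0 for any traceless Pauli P.
So <Y_A Y_B>_rho = w * (+1) + (1 - w) * 0
= 0.63 * (+1)
= 0.6300

0.6300


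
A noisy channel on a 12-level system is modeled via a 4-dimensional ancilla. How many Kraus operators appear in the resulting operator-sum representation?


Tracing out the environment in an orthonormal basis {|i>_E} gives Kraus operators K_i = <i|_E U |0>_E.
Number of Kraus operators = dim(H_env) = d_env
= 4

4


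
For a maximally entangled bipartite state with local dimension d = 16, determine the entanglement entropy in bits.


For a maximally entangled state in d x d:
S = log2(d) = log2(16)
= 4.0000

4.0000


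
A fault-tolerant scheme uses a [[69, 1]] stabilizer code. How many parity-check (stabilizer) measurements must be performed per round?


For an [[n,k]] stabilizer code:
Number of stabilizer generators = n - k
= 69 - 1
= 68

68


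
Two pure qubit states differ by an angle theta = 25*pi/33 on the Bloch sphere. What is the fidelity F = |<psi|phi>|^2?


For states separated by angle theta on Bloch sphere:
F = cos^2(theta/2)
theta = 25*pi/33 = 2.3800
theta/2 = 1.1900
cos(theta/2) = 0.3717
F = 0.1381

0.1381


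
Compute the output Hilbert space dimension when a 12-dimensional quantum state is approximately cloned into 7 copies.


Output space = H^(tensor 7) where dim(H) = 12
dim = 12^7
= 144 (after 2 factors)
= 1728 (after 3 factors)
= 20736 (after 4 factors)
= 248832 (after 5 factors)
= 2985984 (after 6 factors)
= 35831808 (after 7 factors)
= 35831808

35831808


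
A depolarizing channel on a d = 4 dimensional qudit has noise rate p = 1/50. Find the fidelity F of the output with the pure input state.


F = (1-p) + p/d
= (1 - 0.0200) + 0.0200/4
= 0.9800 + 0.0050
= 0.9850

0.9850


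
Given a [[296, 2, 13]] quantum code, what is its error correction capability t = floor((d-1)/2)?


Code parameters: [[296, 2, 13]], distance d = 13.
Number of correctable errors = floor((d-1)/2)
= floor((13 - 1)/2)
= floor(12/2)
= 6

6


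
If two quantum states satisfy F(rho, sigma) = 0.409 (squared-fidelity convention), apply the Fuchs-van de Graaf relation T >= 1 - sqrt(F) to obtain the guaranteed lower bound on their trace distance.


Fuchs-van de Graaf (squared-fidelity convention): 1 - sqrt(F) <= T <= sqrt(1 - F).
Lower bound: T >= 1 - sqrt(F)
sqrt(F) = sqrt(0.409) = 0.6395
T >= 1 - 0.6395
T >= 0.3605

0.3605


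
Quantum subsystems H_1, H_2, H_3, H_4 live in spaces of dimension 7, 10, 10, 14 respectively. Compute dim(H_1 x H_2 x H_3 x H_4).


dim(H_1 x H_2 x H_3 x H_4) = 7 * 10 * 10 * 14
= 70 * 10 * 14
= 700 * 14
= 9800

9800


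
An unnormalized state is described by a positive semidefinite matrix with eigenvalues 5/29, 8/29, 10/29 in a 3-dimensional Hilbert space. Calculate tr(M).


tr(M) = sum of eigenvalues
= 5/29 + 8/29 + 10/29
= 23/29
= 0.7931

0.7931


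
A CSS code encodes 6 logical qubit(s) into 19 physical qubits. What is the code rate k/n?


Code rate R = k/n
= 6/19
= 0.3158

0.3158


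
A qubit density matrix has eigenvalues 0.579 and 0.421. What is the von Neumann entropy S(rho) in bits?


S = -p*log2(p) - (1-p)*log2(1-p)
p = 0.5790, 1-p = 0.4210
= -0.5790 * log2(0.5790) - 0.4210 * log2(0.4210)
= -(-0.4565) - (-0.5255)
= 0.9819

0.9819


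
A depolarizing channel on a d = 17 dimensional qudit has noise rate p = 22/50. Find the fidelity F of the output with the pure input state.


F = (1-p) + p/d
= (1 - 0.4400) + 0.4400/17
= 0.5600 + 0.0259
= 0.5859

0.5859


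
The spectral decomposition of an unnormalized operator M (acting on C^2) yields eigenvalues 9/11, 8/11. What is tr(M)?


tr(M) = sum of eigenvalues
= 9/11 + 8/11
= 17/11
= 1.5455

1.5455


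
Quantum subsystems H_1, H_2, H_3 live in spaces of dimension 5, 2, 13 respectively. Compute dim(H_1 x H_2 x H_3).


dim(H_1 x H_2 x H_3) = 5 * 2 * 13
= 10 * 13
= 130

130


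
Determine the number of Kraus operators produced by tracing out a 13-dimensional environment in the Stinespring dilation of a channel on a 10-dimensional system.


Tracing out the environment in an orthonormal basis {|i>_E} gives Kraus operators K_i = <i|_E U |0>_E.
Number of Kraus operators = dim(H_env) = d_env
= 13

13


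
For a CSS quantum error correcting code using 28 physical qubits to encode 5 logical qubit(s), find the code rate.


Code rate R = k/n
= 5/28
= 0.1786

0.1786


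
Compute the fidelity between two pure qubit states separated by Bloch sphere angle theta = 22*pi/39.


For states separated by angle theta on Bloch sphere:
F = cos^2(theta/2)
theta = 22*pi/39 = 1.7722
theta/2 = 0.8861
cos(theta/2) = 0.6324
F = 0.4000

0.4000


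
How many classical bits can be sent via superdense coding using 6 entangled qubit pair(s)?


Superdense coding allows 2 classical bits per shared entangled pair.
6 pair(s) -> 2 * 6 = 12 classical bits

12


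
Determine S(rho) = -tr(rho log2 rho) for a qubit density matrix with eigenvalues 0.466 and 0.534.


S = -p*log2(p) - (1-p)*log2(1-p)
p = 0.4660, 1-p = 0.5340
= -0.4660 * log2(0.4660) - 0.5340 * log2(0.5340)
= -(-0.5133) - (-0.4833)
= 0.9967

0.9967


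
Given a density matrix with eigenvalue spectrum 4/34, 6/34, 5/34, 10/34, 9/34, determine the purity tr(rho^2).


tr(rho^2) = sum of eigenvalues squared
= (4/34)^2 + (6/34)^2 + (5/34)^2 + (10/34)^2 + (9/34)^2
= (16 + 36 + 25 + 100 + 81) / 1156
= 258/1156
= 0.2232

0.2232


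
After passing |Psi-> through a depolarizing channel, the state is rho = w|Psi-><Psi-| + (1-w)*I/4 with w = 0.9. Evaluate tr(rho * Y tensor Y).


|Psi-> = (|01> - |10>)/sqrt(2)
For the pure Bell state, <Y_A Y_B> = -1 (Bell-state Pauli correlator).
The maximally-mixed part I/4 has tr(I/4 * P tensor P) = 0 for any traceless Pauli P.
So <Y_A Y_B>_rho = w * (-1) + (1 - w) * 0
= 0.9 * (-1)
= -0.9000

-0.9000


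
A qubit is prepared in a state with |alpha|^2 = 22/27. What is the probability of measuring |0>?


|alpha|^2 = 22/27 = 0.8148
|beta|^2 = 1 - 22/27 = 5/27 = 0.1852
P(|0>) = |alpha|^2 = 0.8148

0.8148


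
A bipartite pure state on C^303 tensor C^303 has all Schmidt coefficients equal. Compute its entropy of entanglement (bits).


For a maximally entangled state in d x d:
S = log2(d) = log2(303)
= 8.2432

8.2432


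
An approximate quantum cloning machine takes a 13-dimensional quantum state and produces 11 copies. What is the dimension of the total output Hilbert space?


Output space = H^(tensor 11) where dim(H) = 13
dim = 13^11
= 169 (after 2 factors)
= 2197 (after 3 factors)
= 28561 (after 4 factors)
= 371293 (after 5 factors)
= 4826809 (after 6 factors)
= 62748517 (after 7 factors)
= 815730721 (after 8 factors)
= 10604499373 (after 9 factors)
= 137858491849 (after 10 factors)
= 1792160394037 (after 11 factors)
= 1792160394037

1792160394037


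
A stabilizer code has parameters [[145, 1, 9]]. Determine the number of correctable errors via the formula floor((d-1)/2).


Code parameters: [[145, 1, 9]], distance d = 9.
Number of correctable errors = floor((d-1)/2)
= floor((9 - 1)/2)
= floor(8/2)
= 4

4


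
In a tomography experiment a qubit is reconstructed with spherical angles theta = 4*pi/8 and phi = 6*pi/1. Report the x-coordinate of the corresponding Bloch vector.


theta = 1.5708, phi = 18.8496
r_x = sin(theta)*cos(phi) = 1.0000 * 1.0000
r_x = 1.0000

1.0000


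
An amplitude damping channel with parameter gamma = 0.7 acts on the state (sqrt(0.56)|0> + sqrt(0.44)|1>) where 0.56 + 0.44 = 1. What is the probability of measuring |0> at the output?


For amplitude damping with parameter gamma on state sqrt(a)|0> + sqrt(b)|1>:
alpha^2 = 0.56, beta^2 = 0.44
P(|0>) = alpha^2 + gamma * beta^2
= 0.56 + 0.7 * 0.44
= 0.56 + 0.3080
= 0.8680

0.8680
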